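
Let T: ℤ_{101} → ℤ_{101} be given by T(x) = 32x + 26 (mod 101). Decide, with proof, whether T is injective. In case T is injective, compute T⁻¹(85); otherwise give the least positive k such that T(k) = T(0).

If T(a) = T(b), then 32a ≡ 32b (mod 101). Because gcd(32, 101) = 1, we may cancel 32 to get a ≡ b (mod 101).
So T is injective.
We now compute 32⁻¹ mod 101 explicitly. Euclid's algorithm: 101 = 3·32 + 5, 32 = 6·5 + 2, 5 = 2·2 + 1; back-substituting gives 1 = 60·32 − 19·101, so 32⁻¹ ≡ 60 (mod 101).
Since T is injective, we compute T⁻¹(85): solve 32x + 26 ≡ 85 (mod 101), i.e. 32x ≡ 59 (mod 101).
Multiplying by 32⁻¹ = 60 gives x ≡ 60·59 = 3540 = 35·101 + 5 ≡ 5 (mod 101).
Check: T(5) = 32·5 + 26 = 186 = 1·101 + 85 ≡ 85 (mod 101).

5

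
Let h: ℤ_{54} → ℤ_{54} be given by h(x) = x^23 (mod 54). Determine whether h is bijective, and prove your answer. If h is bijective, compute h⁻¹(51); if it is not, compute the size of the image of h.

38

h(0) = 0^23 = 0.
h(6): Repeated squaring mod 54: 6^1 ≡ 6, 6^2 ≡ 6² = 36, 6^4 ≡ 36² = 1296 ≡ 0, 6^8 ≡ 0² = 0, 6^16 ≡ 0² = 0. Since 23 = 16 + 4 + 2 + 1, 6^23 ≡ 0·0·36·6: 0·0 = 0, then 0·36 = 0, then 0·6 = 0. So 6^23 ≡ 0 (mod 54).
So h(0) = h(6) = 0 while 0 ≠ 6, so h is not injective, hence not bijective.
Since h is not bijective, we determine |image(h)|. Computing x^23 mod 54 for each x (by repeated squaring, reducing mod 54 at every step), the values h(0), h(1), …, h(53) are: 0, 1, 32, 27, 52, 47, 0, 13, 44, 27, 46, 23, 0, 43, 38, 27, 4, 35, 0, 37, 14, 27, 34, 29, 0, 49, 26, 27, 28, 5, 0, 25, 20, 27, 40, 17, 0, 19, 50, 27, 16, 11, 0, 31, 8, 27, 10, 41, 0, 7, 2, 27, 22, 53.
The distinct values are {0, 1, 2, 4, 5, 7, 8, 10, 11, 13, 14, 16, 17, 19, 20, 22, 23, 25, 26, 27, 28, 29, 31, 32, 34, 35, 37, 38, 40, 41, 43, 44, 46, 47, 49, 50, 52, 53}; there are 38 of them.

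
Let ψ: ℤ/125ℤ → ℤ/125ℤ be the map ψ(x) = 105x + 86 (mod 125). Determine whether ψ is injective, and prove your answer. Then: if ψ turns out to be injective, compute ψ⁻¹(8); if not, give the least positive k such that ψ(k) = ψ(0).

We have gcd(105, 125) = 5 > 1. Taking u = 0 and v = 25: ψ(0) = 86 and ψ(25) = 105·25 + 86 = 2711 ≡ 86 (mod 125).
So ψ(0) = ψ(25) while 0 ≠ 25, therefore ψ is not injective.
Since ψ is not injective, we find the least positive k with ψ(k) = ψ(0): this means 105k ≡ 0 (mod 125), i.e. 125 ∣ 105k. Since gcd(105, 125) = 5, dividing through by 5 this holds exactly when 25 ∣ 21k, and as gcd(21, 25) = 1, exactly when 25 ∣ k.
The smallest positive such k is 25.

25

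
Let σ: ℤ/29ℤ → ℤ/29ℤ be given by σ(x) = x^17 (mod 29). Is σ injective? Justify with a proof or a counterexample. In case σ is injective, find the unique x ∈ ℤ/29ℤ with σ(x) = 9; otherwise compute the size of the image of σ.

5

Since 29 is prime, the nonzero elements of ℤ/29ℤ form a cyclic group of order 28.
As gcd(17, 28) = 1, raising to the 17th power is a bijection on this group: if x_1^17 ≡ x_2^17 then (x_1x_2^{−1})^17 = 1, and the only element of order dividing gcd(17, 28) = 1 is 1, so x_1 = x_2.
With σ(0) = 0 this makes σ injective on all of ℤ/29ℤ, hence bijective (finite equal-size domain and codomain). In particular σ is injective.
Since σ is injective, we find the preimage of 9. The inverse of x ↦ x^17 on (ℤ/29ℤ)^× is x ↦ x^5, because 17·5 = 85 = 3·28 + 1 ≡ 1 (mod 28) and x^{28} = 1 for x ≠ 0 (Fermat). So σ⁻¹(9) = 9^5 mod 29.
Repeated squaring mod 29: 9^1 ≡ 9, 9^2 ≡ 9² = 81 ≡ 23, 9^4 ≡ 23² = 529 ≡ 7. Since 5 = 4 + 1, 9^5 ≡ 7·9: 7·9 = 63 ≡ 5. So 9^5 ≡ 5 (mod 29).
Hence σ⁻¹(9) = 5.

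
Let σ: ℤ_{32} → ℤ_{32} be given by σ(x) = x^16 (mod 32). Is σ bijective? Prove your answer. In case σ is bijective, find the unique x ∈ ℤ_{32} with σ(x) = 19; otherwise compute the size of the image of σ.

σ(0) = 0^16 = 0.
σ(2): Repeated squaring mod 32: 2^1 ≡ 2, 2^2 ≡ 2² = 4, 2^4 ≡ 4² = 16, 2^8 ≡ 16² = 256 ≡ 0, 2^16 ≡ 0² = 0. So 2^16 ≡ 0 (mod 32).
So σ(0) = σ(2) = 0 while 0 ≠ 2, therefore σ is not injective, hence not bijective.
Since σ is not bijective, we determine |image(σ)|. Computing x^16 mod 32 for each x (by repeated squaring, reducing mod 32 at every step), the values σ(0), σ(1), …, σ(31) are: 0, 1, 0, 1, 0, 1, 0, 1, 0, 1, 0, 1, 0, 1, 0, 1, 0, 1, 0, 1, 0, 1, 0, 1, 0, 1, 0, 1, 0, 1, 0, 1.
The distinct values are {0, 1}; there are 2 of them.

2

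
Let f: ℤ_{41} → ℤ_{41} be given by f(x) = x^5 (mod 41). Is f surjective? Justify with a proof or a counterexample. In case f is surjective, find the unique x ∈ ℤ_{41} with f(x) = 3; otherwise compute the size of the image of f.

f(3): Repeated squaring mod 41: 3^1 ≡ 3, 3^2 ≡ 3² = 9, 3^4 ≡ 9² = 81 ≡ 40. Since 5 = 4 + 1, 3^5 ≡ 40·3: 40·3 = 120 ≡ 38. So 3^5 ≡ 38 (mod 41).
f(7): Repeated squaring mod 41: 7^1 ≡ 7, 7^2 ≡ 7² = 49 ≡ 8, 7^4 ≡ 8² = 64 ≡ 23. Since 5 = 4 + 1, 7^5 ≡ 23·7: 23·7 = 161 ≡ 38. So 7^5 ≡ 38 (mod 41).
So f(3) = f(7) = 38 while 3 ≠ 7, hence f is not injective.
A non-injective map from the 41-element set ℤ_{41} to itself takes at most 40 distinct values, so it cannot be surjective. Hence f is not surjective.
Since f is not surjective, we determine |image(f)|. Computing x^5 mod 41 for each x (by repeated squaring, reducing mod 41 at every step), the values f(0), f(1), …, f(40) are: 0, 1, 32, 38, 40, 9, 27, 38, 9, 9, 1, 3, 3, 38, 27, 14, 1, 27, 1, 27, 32, 9, 14, 40, 14, 40, 27, 14, 3, 38, 38, 40, 32, 32, 3, 14, 32, 1, 3, 9, 40.
The distinct values are {0, 1, 3, 9, 14, 27, 32, 38, 40}; there are 9 of them.

9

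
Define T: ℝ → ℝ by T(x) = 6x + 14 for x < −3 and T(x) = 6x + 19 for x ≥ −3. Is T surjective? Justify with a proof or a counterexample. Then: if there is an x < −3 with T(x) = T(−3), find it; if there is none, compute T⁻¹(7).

Both pieces are strictly increasing (slopes 6 and 6), so each is injective on its own interval.
The left piece maps (−∞, −3) onto (−∞, −4); the right piece maps [−3, ∞) onto [1, ∞).
The union (−∞, −4) ∪ [1, ∞) omits the interval between −4 and 1; in particular −4 has no preimage. So T is not surjective.
Because the two images are disjoint, no x < −3 has T(x) = T(−3), so we compute T⁻¹(7): 7 lies in [1, ∞), so solve 6x + 19 = 7: x = (7 − 19)/6 = −2.

-2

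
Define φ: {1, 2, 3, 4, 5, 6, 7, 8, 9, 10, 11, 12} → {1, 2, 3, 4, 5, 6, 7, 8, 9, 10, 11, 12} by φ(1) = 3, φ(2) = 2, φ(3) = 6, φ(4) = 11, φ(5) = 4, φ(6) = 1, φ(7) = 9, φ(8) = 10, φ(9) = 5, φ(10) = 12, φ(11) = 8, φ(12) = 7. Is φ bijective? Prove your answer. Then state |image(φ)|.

12

The values 3, 2, 6, 11, 4, 1, 9, 10, 5, 12, 8, 7 are a permutation of {1, 2, 3, 4, 5, 6, 7, 8, 9, 10, 11, 12}: each element appears exactly once.
So φ is injective and surjective, hence bijective.
The image of φ is {1, 2, 3, 4, 5, 6, 7, 8, 9, 10, 11, 12}, which has 12 elements.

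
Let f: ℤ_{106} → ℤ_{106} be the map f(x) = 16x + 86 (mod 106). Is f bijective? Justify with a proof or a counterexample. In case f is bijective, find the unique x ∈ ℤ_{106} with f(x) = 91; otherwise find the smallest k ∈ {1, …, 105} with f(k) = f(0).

Recall that injectivity means: for all u, v in the domain, f(u) = f(v) implies u = v.
We have gcd(16, 106) = 2 > 1. Taking u = 0 and v = 53: f(0) = 86 and f(53) = 16·53 + 86 = 934 ≡ 86 (mod 106).
So f(0) = f(53) while 0 ≠ 53, thus f is not injective, hence not bijective.
Since f is not bijective, we find the least positive k with f(k) = f(0): this means 16k ≡ 0 (mod 106), i.e. 106 ∣ 16k. Since gcd(16, 106) = 2, dividing through by 2 this holds exactly when 53 ∣ 8k, and as gcd(8, 53) = 1, exactly when 53 ∣ k.
The smallest positive such k is 53.

53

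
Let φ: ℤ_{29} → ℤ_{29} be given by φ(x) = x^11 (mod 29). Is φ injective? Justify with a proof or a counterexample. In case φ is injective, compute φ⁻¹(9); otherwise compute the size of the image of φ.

6

Since 29 is prime, the nonzero elements of ℤ_{29} form a cyclic group of order 28.
As gcd(11, 28) = 1, raising to the 11th power is a bijection on this group: if u^11 ≡ v^11 then (uv^{−1})^11 = 1, and the only element of order dividing gcd(11, 28) = 1 is 1, so u = v.
With φ(0) = 0 this makes φ injective on all of ℤ_{29}, hence bijective (finite equal-size domain and codomain). In particular φ is injective.
Since φ is injective, we find the preimage of 9. The inverse of x ↦ x^11 on (ℤ_{29})^× is x ↦ x^23, because 11·23 = 253 = 9·28 + 1 ≡ 1 (mod 28) and x^{28} = 1 for x ≠ 0 (Fermat). So φ⁻¹(9) = 9^23 mod 29.
Repeated squaring mod 29: 9^1 ≡ 9, 9^2 ≡ 9² = 81 ≡ 23, 9^4 ≡ 23² = 529 ≡ 7, 9^8 ≡ 7² = 49 ≡ 20, 9^16 ≡ 20² = 400 ≡ 23. Since 23 = 16 + 4 + 2 + 1, 9^23 ≡ 23·7·23·9: 23·7 = 161 ≡ 16, then 16·23 = 368 ≡ 20, then 20·9 = 180 ≡ 6. So 9^23 ≡ 6 (mod 29).
Hence φ⁻¹(9) = 6.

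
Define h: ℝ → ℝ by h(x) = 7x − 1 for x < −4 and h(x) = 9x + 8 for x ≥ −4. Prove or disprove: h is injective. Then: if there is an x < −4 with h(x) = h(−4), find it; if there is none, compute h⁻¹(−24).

Both pieces are strictly increasing (slopes 7 and 9), so each is injective on its own interval.
The left piece maps (−∞, −4) onto (−∞, −29); the right piece maps [−4, ∞) onto [−28, ∞).
These images are disjoint, so no value is attained by both pieces. Therefore h is injective.
Because the two images are disjoint, no x < −4 has h(x) = h(−4), so we compute h⁻¹(−24): −24 lies in [−28, ∞), so solve 9x + 8 = −24: x = (−24 − 8)/9 = −32/9.

-32/9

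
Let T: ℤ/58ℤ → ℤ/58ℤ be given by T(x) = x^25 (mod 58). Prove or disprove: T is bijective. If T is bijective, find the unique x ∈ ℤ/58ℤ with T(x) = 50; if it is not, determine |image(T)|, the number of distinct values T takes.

Computing x^25 mod 58 for each x (by repeated squaring, reducing mod 58 at every step), the values T(0), T(1), …, T(57) are: 0, 1, 40, 43, 34, 13, 38, 23, 26, 51, 56, 19, 12, 33, 50, 37, 54, 17, 10, 31, 36, 3, 6, 49, 16, 53, 44, 47, 28, 29, 30, 11, 14, 5, 42, 9, 52, 55, 22, 27, 48, 41, 4, 21, 8, 25, 46, 39, 2, 7, 32, 35, 20, 45, 24, 15, 18, 57.
Every element of ℤ/58ℤ appears exactly once in this list, so T is a bijection, and in particular bijective.
Since T is bijective, we read off the preimage of 50 from the same table: T(14) = 50, so T⁻¹(50) = 14.

14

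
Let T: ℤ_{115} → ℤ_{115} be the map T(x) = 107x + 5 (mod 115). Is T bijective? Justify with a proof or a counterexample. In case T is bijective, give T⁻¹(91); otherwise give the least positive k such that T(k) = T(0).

18

Recall that injectivity means: for all u, v in the domain, T(u) = T(v) implies u = v.
Suppose T(u) = T(v) in ℤ_{115}. Then 107u + 5 ≡ 107v + 5 (mod 115), so 107(u − v) ≡ 0 (mod 115).
Since gcd(107, 115) = 1, 107 is invertible modulo 115, so u − v ≡ 0 (mod 115), i.e. u = v.
We now compute 107⁻¹ mod 115 explicitly. Euclid's algorithm: 115 = 1·107 + 8, 107 = 13·8 + 3, 8 = 2·3 + 2, 3 = 1·2 + 1; back-substituting gives 1 = 43·107 − 40·115, so 107⁻¹ ≡ 43 (mod 115).
Then y ↦ 43(y − 5) is a two-sided inverse to T, so every y ∈ ℤ_{115} has a preimage.
So T is bijective.
Since T is bijective, we find T⁻¹(91): we need 107x ≡ 91 − 5 ≡ 86 (mod 115). Using 107⁻¹ = 43: x ≡ 43·86 = 3698 = 32·115 + 18, so x = 18.
Check: T(18) = 107·18 + 5 = 1931 = 16·115 + 91 ≡ 91 (mod 115).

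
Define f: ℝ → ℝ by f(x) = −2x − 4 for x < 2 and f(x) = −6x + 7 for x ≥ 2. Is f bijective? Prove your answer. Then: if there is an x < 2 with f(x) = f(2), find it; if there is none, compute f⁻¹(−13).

1/2

Both pieces are strictly decreasing (slopes −2 and −6), so each is injective on its own interval.
The left piece maps (−∞, 2) onto (−8, ∞); the right piece maps [2, ∞) onto (−∞, −5].
These images overlap. In particular f(2) = −5 (right piece), and solving −2x − 4 = −5 on the left piece gives x = 1/2 < 2.
So f(1/2) = f(2) with 1/2 ≠ 2, and f is not injective, hence not bijective. This x = 1/2 is the requested value below 2.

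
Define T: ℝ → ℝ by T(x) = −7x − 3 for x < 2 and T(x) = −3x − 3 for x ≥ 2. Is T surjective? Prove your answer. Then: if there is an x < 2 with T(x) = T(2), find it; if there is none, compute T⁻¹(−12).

Both pieces are strictly decreasing (slopes −7 and −3), so each is injective on its own interval.
The left piece maps (−∞, 2) onto (−17, ∞); the right piece maps [2, ∞) onto (−∞, −9].
The union (−17, ∞) ∪ (−∞, −9] covers ℝ, so T is surjective.
For the follow-up: the images overlap, so an x < 2 with T(x) = T(2) exists. T(2) = −9; solving −7x − 3 = −9 for x < 2 gives x = (−9 + 3)/(−7) = 6/7.

6/7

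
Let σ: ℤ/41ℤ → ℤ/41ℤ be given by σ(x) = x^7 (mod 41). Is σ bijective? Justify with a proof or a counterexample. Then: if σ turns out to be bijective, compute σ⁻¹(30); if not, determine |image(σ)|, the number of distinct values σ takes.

19

Since 41 is prime, the nonzero elements of ℤ/41ℤ form a cyclic group of order 40.
As gcd(7, 40) = 1, raising to the 7th power is a bijection on this group: if u^7 ≡ v^7 then (uv^{−1})^7 = 1, and the only element of order dividing gcd(7, 40) = 1 is 1, so u = v.
With σ(0) = 0 this makes σ injective on all of ℤ/41ℤ, hence bijective (finite equal-size domain and codomain). In particular σ is bijective.
Since σ is bijective, we find the preimage of 30. The inverse of x ↦ x^7 on (ℤ/41ℤ)^× is x ↦ x^23, because 7·23 = 161 = 4·40 + 1 ≡ 1 (mod 40) and x^{40} = 1 for x ≠ 0 (Fermat). So σ⁻¹(30) = 30^23 mod 41.
Repeated squaring mod 41: 30^1 ≡ 30, 30^2 ≡ 30² = 900 ≡ 39, 30^4 ≡ 39² = 1521 ≡ 4, 30^8 ≡ 4² = 16, 30^16 ≡ 16² = 256 ≡ 10. Since 23 = 16 + 4 + 2 + 1, 30^23 ≡ 10·4·39·30: 10·4 = 40, then 40·39 = 1560 ≡ 2, then 2·30 = 60 ≡ 19. So 30^23 ≡ 19 (mod 41).
Hence σ⁻¹(30) = 19.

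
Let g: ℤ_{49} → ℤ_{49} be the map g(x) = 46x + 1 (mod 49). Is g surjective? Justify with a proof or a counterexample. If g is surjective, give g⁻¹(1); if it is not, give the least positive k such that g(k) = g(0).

Since gcd(46, 49) = 1, 46 is invertible modulo 49. Euclid's algorithm: 49 = 1·46 + 3, 46 = 15·3 + 1; back-substituting gives 1 = 16·46 − 15·49, so 46⁻¹ ≡ 16 (mod 49).
For any y ∈ ℤ_{49}, x = 16(y − 1) mod 49 satisfies g(x) = 46·16(y − 1) + 1 ≡ y (since 46·16 ≡ 1 mod 49). So every y has a preimage.
Therefore g is surjective.
Since g is surjective, we find g⁻¹(1): we need 46x ≡ 1 − 1 ≡ 0 (mod 49). Using 46⁻¹ = 16: x ≡ 16·0 = 0, so x = 0.
Check: g(0) = 46·0 + 1 = 1 ≡ 1 (mod 49).

0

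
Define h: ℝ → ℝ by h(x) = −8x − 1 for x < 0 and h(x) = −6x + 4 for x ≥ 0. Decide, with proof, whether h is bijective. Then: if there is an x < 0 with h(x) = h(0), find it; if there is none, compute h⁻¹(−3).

Both pieces are strictly decreasing (slopes −8 and −6), so each is injective on its own interval.
The left piece maps (−∞, 0) onto (−1, ∞); the right piece maps [0, ∞) onto (−∞, 4].
These images overlap. In particular h(0) = 4 (right piece), and solving −8x − 1 = 4 on the left piece gives x = −5/8 < 0.
So h(−5/8) = h(0) with −5/8 ≠ 0, and h is not injective, hence not bijective. This x = −5/8 is the requested value below 0.

-5/8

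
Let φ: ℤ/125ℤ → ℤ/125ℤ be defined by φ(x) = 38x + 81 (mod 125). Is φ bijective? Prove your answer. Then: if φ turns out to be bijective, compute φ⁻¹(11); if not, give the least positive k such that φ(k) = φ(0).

Recall that injectivity means: for all s, t in the domain, φ(s) = φ(t) implies s = t.
If φ(s) = φ(t), then 38s ≡ 38t (mod 125). Because gcd(38, 125) = 1, we may cancel 38 to get s ≡ t (mod 125).
We now compute 38⁻¹ mod 125 explicitly. Euclid's algorithm: 125 = 3·38 + 11, 38 = 3·11 + 5, 11 = 2·5 + 1; back-substituting gives 1 = 102·38 − 31·125, so 38⁻¹ ≡ 102 (mod 125).
Then y ↦ 102(y − 81) is a two-sided inverse to φ, so every y ∈ ℤ/125ℤ has a preimage.
Therefore φ is bijective.
Since φ is bijective, we find φ⁻¹(11): we need 38x ≡ 11 − 81 ≡ 55 (mod 125). Using 38⁻¹ = 102: x ≡ 102·55 = 5610 = 44·125 + 110, so x = 110.
Check: φ(110) = 38·110 + 81 = 4261 = 34·125 + 11 ≡ 11 (mod 125).

110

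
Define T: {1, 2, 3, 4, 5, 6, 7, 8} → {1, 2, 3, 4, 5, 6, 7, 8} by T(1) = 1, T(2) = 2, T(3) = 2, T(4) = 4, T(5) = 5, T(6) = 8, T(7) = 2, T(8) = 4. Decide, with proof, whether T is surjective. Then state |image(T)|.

5

No element maps to 3, so T is not surjective.
The image of T is {1, 2, 4, 5, 8}, which has 5 elements.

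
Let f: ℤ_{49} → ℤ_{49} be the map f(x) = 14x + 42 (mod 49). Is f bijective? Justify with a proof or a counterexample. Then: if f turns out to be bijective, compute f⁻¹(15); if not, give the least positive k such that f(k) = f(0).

7

Recall: f is injective if f(a) = f(b) implies a = b.
We have gcd(14, 49) = 7 > 1. Taking a = 0 and b = 7: f(0) = 42 and f(7) = 14·7 + 42 = 140 ≡ 42 (mod 49).
So f(0) = f(7) while 0 ≠ 7, thus f is not injective, hence not bijective.
Since f is not bijective, we find the least positive k with f(k) = f(0): this means 14k ≡ 0 (mod 49), i.e. 49 ∣ 14k. Since gcd(14, 49) = 7, dividing through by 7 this holds exactly when 7 ∣ 2k, and as gcd(2, 7) = 1, exactly when 7 ∣ k.
The smallest positive such k is 7.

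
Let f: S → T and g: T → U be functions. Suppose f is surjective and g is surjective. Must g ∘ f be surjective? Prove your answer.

surjective

Let c ∈ U. Since g is surjective, there is b ∈ T with g(b) = c. Since f is surjective, there is a ∈ S with f(a) = b.
Then (g ∘ f)(a) = g(b) = c. So g ∘ f is surjective.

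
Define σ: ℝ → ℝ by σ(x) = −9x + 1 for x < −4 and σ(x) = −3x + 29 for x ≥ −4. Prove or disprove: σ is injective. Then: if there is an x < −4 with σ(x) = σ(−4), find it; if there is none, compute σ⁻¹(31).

Both pieces are strictly decreasing (slopes −9 and −3), so each is injective on its own interval.
The left piece maps (−∞, −4) onto (37, ∞); the right piece maps [−4, ∞) onto (−∞, 41].
These images overlap. In particular σ(−4) = 41 (right piece), and solving −9x + 1 = 41 on the left piece gives x = −40/9 < −4.
So σ(−40/9) = σ(−4) with −40/9 ≠ −4, and σ is not injective. This x = −40/9 is the requested value below −4.

-40/9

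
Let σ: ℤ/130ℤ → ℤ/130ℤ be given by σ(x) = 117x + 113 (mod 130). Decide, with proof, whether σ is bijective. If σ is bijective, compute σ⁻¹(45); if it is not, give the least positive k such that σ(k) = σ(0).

We have gcd(117, 130) = 13 > 1. Taking s = 0 and t = 10: σ(0) = 113 and σ(10) = 117·10 + 113 = 1283 ≡ 113 (mod 130).
So σ(0) = σ(10) while 0 ≠ 10, so σ is not injective, hence not bijective.
Since σ is not bijective, we find the least positive k with σ(k) = σ(0): this means 117k ≡ 0 (mod 130), i.e. 130 ∣ 117k. Since gcd(117, 130) = 13, dividing through by 13 this holds exactly when 10 ∣ 9k, and as gcd(9, 10) = 1, exactly when 10 ∣ k.
The smallest positive such k is 10.

10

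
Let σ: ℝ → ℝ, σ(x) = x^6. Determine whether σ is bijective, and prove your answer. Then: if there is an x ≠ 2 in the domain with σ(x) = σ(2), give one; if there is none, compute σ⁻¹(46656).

-2

σ(2) = 64 = (−2)^6 = σ(−2) (since 6 is even), with 2 ≠ −2. So σ is not injective, hence not bijective.
For the follow-up, such an x exists: taking x = −2 ∈ ℝ gives σ(−2) = 64 = σ(2) with −2 ≠ 2.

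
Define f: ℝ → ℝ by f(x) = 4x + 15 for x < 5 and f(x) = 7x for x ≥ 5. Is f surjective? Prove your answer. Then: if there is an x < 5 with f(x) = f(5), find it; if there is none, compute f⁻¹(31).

Both pieces are strictly increasing (slopes 4 and 7), so each is injective on its own interval.
The left piece maps (−∞, 5) onto (−∞, 35); the right piece maps [5, ∞) onto [35, ∞).
These images together cover ℝ, so f is surjective.
Because the two images are disjoint, no x < 5 has f(x) = f(5), so we compute f⁻¹(31): 31 lies in (−∞, 35), so solve 4x + 15 = 31: x = (31 − 15)/4 = 4.

4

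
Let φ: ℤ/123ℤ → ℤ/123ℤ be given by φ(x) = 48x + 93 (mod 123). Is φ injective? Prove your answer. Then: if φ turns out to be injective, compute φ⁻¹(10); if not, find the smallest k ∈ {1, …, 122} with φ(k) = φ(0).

Recall: φ is injective if φ(s) = φ(t) implies s = t.
We have gcd(48, 123) = 3 > 1. Taking s = 0 and t = 41: φ(0) = 93 and φ(41) = 48·41 + 93 = 2061 ≡ 93 (mod 123).
So φ(0) = φ(41) while 0 ≠ 41, thus φ is not injective.
Since φ is not injective, we find the least positive k with φ(k) = φ(0): this means 48k ≡ 0 (mod 123), i.e. 123 ∣ 48k. Since gcd(48, 123) = 3, dividing through by 3 this holds exactly when 41 ∣ 16k, and as gcd(16, 41) = 1, exactly when 41 ∣ k.
The smallest positive such k is 41.

41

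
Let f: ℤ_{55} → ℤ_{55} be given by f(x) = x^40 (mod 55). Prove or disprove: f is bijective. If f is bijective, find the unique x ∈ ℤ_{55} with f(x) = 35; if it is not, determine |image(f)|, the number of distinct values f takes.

f(1) = 1^40 = 1.
f(2): Repeated squaring mod 55: 2^1 ≡ 2, 2^2 ≡ 2² = 4, 2^4 ≡ 4² = 16, 2^8 ≡ 16² = 256 ≡ 36, 2^16 ≡ 36² = 1296 ≡ 31, 2^32 ≡ 31² = 961 ≡ 26. Since 40 = 32 + 8, 2^40 ≡ 26·36: 26·36 = 936 ≡ 1. So 2^40 ≡ 1 (mod 55).
So f(1) = f(2) = 1 while 1 ≠ 2, therefore f is not injective, hence not bijective.
Since f is not bijective, we determine |image(f)|. Computing x^40 mod 55 for each x (by repeated squaring, reducing mod 55 at every step), the values f(0), f(1), …, f(54) are: 0, 1, 1, 1, 1, 45, 1, 1, 1, 1, 45, 11, 1, 1, 1, 45, 1, 1, 1, 1, 45, 1, 11, 1, 1, 45, 1, 1, 1, 1, 45, 1, 1, 11, 1, 45, 1, 1, 1, 1, 45, 1, 1, 1, 11, 45, 1, 1, 1, 1, 45, 1, 1, 1, 1.
The distinct values are {0, 1, 11, 45}; there are 4 of them.

4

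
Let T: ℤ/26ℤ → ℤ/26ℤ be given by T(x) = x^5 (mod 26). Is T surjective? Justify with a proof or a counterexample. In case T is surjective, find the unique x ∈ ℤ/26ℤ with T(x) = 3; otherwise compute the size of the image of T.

9

Computing x^5 mod 26 for each x (by repeated squaring, reducing mod 26 at every step), the values T(0), T(1), …, T(25) are: 0, 1, 6, 9, 10, 5, 2, 11, 8, 3, 4, 7, 12, 13, 14, 19, 22, 23, 18, 15, 24, 21, 16, 17, 20, 25.
Every element of ℤ/26ℤ appears exactly once in this list, so T is a bijection, and in particular surjective.
Since T is surjective, we read off the preimage of 3 from the same table: T(9) = 3, so T⁻¹(3) = 9.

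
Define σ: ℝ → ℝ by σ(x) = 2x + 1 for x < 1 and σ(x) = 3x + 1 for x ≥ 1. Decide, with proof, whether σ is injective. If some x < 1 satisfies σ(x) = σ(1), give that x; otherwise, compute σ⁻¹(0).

-1/2

Both pieces are strictly increasing (slopes 2 and 3), so each is injective on its own interval.
The left piece maps (−∞, 1) onto (−∞, 3); the right piece maps [1, ∞) onto [4, ∞).
These images are disjoint, so no value is attained by both pieces. Therefore σ is injective.
Because the two images are disjoint, no x < 1 has σ(x) = σ(1), so we compute σ⁻¹(0): 0 lies in (−∞, 3), so solve 2x + 1 = 0: x = (0 − 1)/2 = −1/2.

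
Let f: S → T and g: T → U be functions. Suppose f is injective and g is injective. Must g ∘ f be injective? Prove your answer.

injective

Suppose (g ∘ f)(u) = (g ∘ f)(v), i.e. g(f(u)) = g(f(v)).
Since g is injective, f(u) = f(v). Since f is injective, u = v. Thus g ∘ f is injective.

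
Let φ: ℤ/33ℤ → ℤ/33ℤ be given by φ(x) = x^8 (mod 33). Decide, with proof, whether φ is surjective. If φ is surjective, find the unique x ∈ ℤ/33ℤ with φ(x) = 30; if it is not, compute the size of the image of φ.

φ(4): Repeated squaring mod 33: 4^1 ≡ 4, 4^2 ≡ 4² = 16, 4^4 ≡ 16² = 256 ≡ 25, 4^8 ≡ 25² = 625 ≡ 31. So 4^8 ≡ 31 (mod 33).
φ(7): Repeated squaring mod 33: 7^1 ≡ 7, 7^2 ≡ 7² = 49 ≡ 16, 7^4 ≡ 16² = 256 ≡ 25, 7^8 ≡ 25² = 625 ≡ 31. So 7^8 ≡ 31 (mod 33).
So φ(4) = φ(7) = 31 while 4 ≠ 7, hence φ is not injective.
A non-injective map from the 33-element set ℤ/33ℤ to itself takes at most 32 distinct values, so it cannot be surjective. So φ is not surjective.
Since φ is not surjective, we determine |image(φ)|. Computing x^8 mod 33 for each x (by repeated squaring, reducing mod 33 at every step), the values φ(0), φ(1), …, φ(32) are: 0, 1, 25, 27, 31, 4, 15, 31, 16, 3, 1, 22, 12, 25, 16, 9, 4, 4, 9, 16, 25, 12, 22, 1, 3, 16, 31, 15, 4, 31, 27, 25, 1.
The distinct values are {0, 1, 3, 4, 9, 12, 15, 16, 22, 25, 27, 31}; there are 12 of them.

12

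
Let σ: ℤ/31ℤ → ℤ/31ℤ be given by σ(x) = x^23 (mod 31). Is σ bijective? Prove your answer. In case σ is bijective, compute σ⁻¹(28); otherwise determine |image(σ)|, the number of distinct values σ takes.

9

Since 31 is prime, the nonzero elements of ℤ/31ℤ form a cyclic group of order 30.
As gcd(23, 30) = 1, raising to the 23rd power is a bijection on this group: if x_1^23 ≡ x_2^23 then (x_1x_2^{−1})^23 = 1, and the only element of order dividing gcd(23, 30) = 1 is 1, so x_1 = x_2.
With σ(0) = 0 this makes σ injective on all of ℤ/31ℤ, hence bijective (finite equal-size domain and codomain). In particular σ is bijective.
Since σ is bijective, we find the preimage of 28. The inverse of x ↦ x^23 on (ℤ/31ℤ)^× is x ↦ x^17, because 23·17 = 391 = 13·30 + 1 ≡ 1 (mod 30) and x^{30} = 1 for x ≠ 0 (Fermat). So σ⁻¹(28) = 28^17 mod 31.
Repeated squaring mod 31: 28^1 ≡ 28, 28^2 ≡ 28² = 784 ≡ 9, 28^4 ≡ 9² = 81 ≡ 19, 28^8 ≡ 19² = 361 ≡ 20, 28^16 ≡ 20² = 400 ≡ 28. Since 17 = 16 + 1, 28^17 ≡ 28·28: 28·28 = 784 ≡ 9. So 28^17 ≡ 9 (mod 31).
Hence σ⁻¹(28) = 9.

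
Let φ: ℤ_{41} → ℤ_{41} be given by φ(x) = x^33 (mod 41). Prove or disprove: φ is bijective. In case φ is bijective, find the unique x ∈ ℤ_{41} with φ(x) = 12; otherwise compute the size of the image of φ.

34

Since 41 is prime, the nonzero elements of ℤ_{41} form a cyclic group of order 40.
As gcd(33, 40) = 1, raising to the 33rd power is a bijection on this group: if s^33 ≡ t^33 then (st^{−1})^33 = 1, and the only element of order dividing gcd(33, 40) = 1 is 1, so s = t.
With φ(0) = 0 this makes φ injective on all of ℤ_{41}, hence bijective (finite equal-size domain and codomain). In particular φ is bijective.
Since φ is bijective, we find the preimage of 12. The inverse of x ↦ x^33 on (ℤ_{41})^× is x ↦ x^17, because 33·17 = 561 = 14·40 + 1 ≡ 1 (mod 40) and x^{40} = 1 for x ≠ 0 (Fermat). So φ⁻¹(12) = 12^17 mod 41.
Repeated squaring mod 41: 12^1 ≡ 12, 12^2 ≡ 12² = 144 ≡ 21, 12^4 ≡ 21² = 441 ≡ 31, 12^8 ≡ 31² = 961 ≡ 18, 12^16 ≡ 18² = 324 ≡ 37. Since 17 = 16 + 1, 12^17 ≡ 37·12: 37·12 = 444 ≡ 34. So 12^17 ≡ 34 (mod 41).
Hence φ⁻¹(12) = 34.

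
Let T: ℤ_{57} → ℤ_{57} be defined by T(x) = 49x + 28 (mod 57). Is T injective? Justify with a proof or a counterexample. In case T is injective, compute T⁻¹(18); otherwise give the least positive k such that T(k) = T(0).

By definition, injectivity means: for all x_1, x_2 in the domain, T(x_1) = T(x_2) implies x_1 = x_2.
If T(x_1) = T(x_2), then 49x_1 ≡ 49x_2 (mod 57). Because gcd(49, 57) = 1, we may cancel 49 to get x_1 ≡ x_2 (mod 57).
So T is injective.
We now compute 49⁻¹ mod 57 explicitly. Euclid's algorithm: 57 = 1·49 + 8, 49 = 6·8 + 1; back-substituting gives 1 = 7·49 − 6·57, so 49⁻¹ ≡ 7 (mod 57).
Since T is injective, we compute T⁻¹(18): solve 49x + 28 ≡ 18 (mod 57), i.e. 49x ≡ 47 (mod 57).
Multiplying by 49⁻¹ = 7 gives x ≡ 7·47 = 329 = 5·57 + 44 ≡ 44 (mod 57).
Check: T(44) = 49·44 + 28 = 2184 = 38·57 + 18 ≡ 18 (mod 57).

44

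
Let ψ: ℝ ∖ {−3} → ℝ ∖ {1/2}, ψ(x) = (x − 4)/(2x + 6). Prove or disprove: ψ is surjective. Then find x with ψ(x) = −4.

-20/9

For any y ≠ 1/2, solving y(2x + 6) = x − 4 for x gives a well-defined x ≠ −3. So ψ is surjective.
Solving ψ(x) = −4: cross-multiplying gives x − 4 = −4(2x + 6), which rearranges to 9x = −20, so x = −20/9.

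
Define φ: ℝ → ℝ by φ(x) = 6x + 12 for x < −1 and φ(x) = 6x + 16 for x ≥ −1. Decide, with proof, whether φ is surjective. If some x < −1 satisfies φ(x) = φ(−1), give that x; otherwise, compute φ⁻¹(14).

-1/3

Both pieces are strictly increasing (slopes 6 and 6), so each is injective on its own interval.
The left piece maps (−∞, −1) onto (−∞, 6); the right piece maps [−1, ∞) onto [10, ∞).
The union (−∞, 6) ∪ [10, ∞) omits the interval between 6 and 10; in particular 6 has no preimage. So φ is not surjective.
Because the two images are disjoint, no x < −1 has φ(x) = φ(−1), so we compute φ⁻¹(14): 14 lies in [10, ∞), so solve 6x + 16 = 14: x = (14 − 16)/6 = −1/3.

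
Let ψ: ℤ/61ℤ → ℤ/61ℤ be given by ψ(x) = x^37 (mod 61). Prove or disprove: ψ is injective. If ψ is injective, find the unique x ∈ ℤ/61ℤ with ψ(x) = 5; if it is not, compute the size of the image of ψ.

39

Since 61 is prime, the nonzero elements of ℤ/61ℤ form a cyclic group of order 60.
As gcd(37, 60) = 1, raising to the 37th power is a bijection on this group: if a^37 ≡ b^37 then (ab^{−1})^37 = 1, and the only element of order dividing gcd(37, 60) = 1 is 1, so a = b.
With ψ(0) = 0 this makes ψ injective on all of ℤ/61ℤ, hence bijective (finite equal-size domain and codomain). In particular ψ is injective.
Since ψ is injective, we find the preimage of 5. The inverse of x ↦ x^37 on (ℤ/61ℤ)^× is x ↦ x^13, because 37·13 = 481 = 8·60 + 1 ≡ 1 (mod 60) and x^{60} = 1 for x ≠ 0 (Fermat). So ψ⁻¹(5) = 5^13 mod 61.
Repeated squaring mod 61: 5^1 ≡ 5, 5^2 ≡ 5² = 25, 5^4 ≡ 25² = 625 ≡ 15, 5^8 ≡ 15² = 225 ≡ 42. Since 13 = 8 + 4 + 1, 5^13 ≡ 42·15·5: 42·15 = 630 ≡ 20, then 20·5 = 100 ≡ 39. So 5^13 ≡ 39 (mod 61).
Hence ψ⁻¹(5) = 39.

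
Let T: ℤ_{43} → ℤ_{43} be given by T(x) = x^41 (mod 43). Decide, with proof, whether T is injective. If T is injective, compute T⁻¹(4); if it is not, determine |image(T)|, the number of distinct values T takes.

Since 43 is prime, the nonzero elements of ℤ_{43} form a cyclic group of order 42.
As gcd(41, 42) = 1, raising to the 41st power is a bijection on this group: if s^41 ≡ t^41 then (st^{−1})^41 = 1, and the only element of order dividing gcd(41, 42) = 1 is 1, so s = t.
With T(0) = 0 this makes T injective on all of ℤ_{43}, hence bijective (finite equal-size domain and codomain). In particular T is injective.
Since T is injective, we find the preimage of 4. The inverse of x ↦ x^41 on (ℤ_{43})^× is x ↦ x^41, because 41·41 = 1681 = 40·42 + 1 ≡ 1 (mod 42) and x^{42} = 1 for x ≠ 0 (Fermat). So T⁻¹(4) = 4^41 mod 43.
Repeated squaring mod 43: 4^1 ≡ 4, 4^2 ≡ 4² = 16, 4^4 ≡ 16² = 256 ≡ 41, 4^8 ≡ 41² = 1681 ≡ 4, 4^16 ≡ 4² = 16, 4^32 ≡ 16² = 256 ≡ 41. Since 41 = 32 + 8 + 1, 4^41 ≡ 41·4·4: 41·4 = 164 ≡ 35, then 35·4 = 140 ≡ 11. So 4^41 ≡ 11 (mod 43).
Hence T⁻¹(4) = 11.

11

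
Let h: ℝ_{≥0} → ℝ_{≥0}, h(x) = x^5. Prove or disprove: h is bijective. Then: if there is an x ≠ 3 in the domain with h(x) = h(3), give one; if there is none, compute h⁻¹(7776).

6

On ℝ_{≥0}, x ↦ x^5 is strictly increasing (injective) and for any y ∈ ℝ_{≥0} the 5th root y^{1/5} lies in ℝ_{≥0} (surjective). So h is bijective.
Since x ↦ x^5 is strictly increasing on ℝ_{≥0}, it is injective there, so no x ≠ 3 in the domain has h(x) = h(3). We therefore compute h⁻¹(7776) = 7776^{1/5} = 6 (indeed 6^5 = 7776).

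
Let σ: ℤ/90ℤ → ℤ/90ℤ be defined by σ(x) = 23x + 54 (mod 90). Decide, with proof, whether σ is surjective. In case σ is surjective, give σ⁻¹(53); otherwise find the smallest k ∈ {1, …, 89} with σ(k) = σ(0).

43

By definition, surjectivity means every element of the codomain has a preimage under σ.
Since gcd(23, 90) = 1, 23 is invertible modulo 90. Euclid's algorithm: 90 = 3·23 + 21, 23 = 1·21 + 2, 21 = 10·2 + 1; back-substituting gives 1 = 47·23 − 12·90, so 23⁻¹ ≡ 47 (mod 90).
For any y ∈ ℤ/90ℤ, x = 47(y − 54) mod 90 satisfies σ(x) = 23·47(y − 54) + 54 ≡ y (since 23·47 ≡ 1 mod 90). So every y has a preimage.
Thus σ is surjective.
Since σ is surjective, we compute σ⁻¹(53): solve 23x + 54 ≡ 53 (mod 90), i.e. 23x ≡ 89 (mod 90).
Multiplying by 23⁻¹ = 47 gives x ≡ 47·89 = 4183 = 46·90 + 43 ≡ 43 (mod 90).
Check: σ(43) = 23·43 + 54 = 1043 = 11·90 + 53 ≡ 53 (mod 90).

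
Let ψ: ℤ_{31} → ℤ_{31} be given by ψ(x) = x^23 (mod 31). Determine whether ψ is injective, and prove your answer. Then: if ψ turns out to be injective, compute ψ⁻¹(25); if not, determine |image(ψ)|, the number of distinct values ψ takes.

5

Since 31 is prime, the nonzero elements of ℤ_{31} form a cyclic group of order 30.
As gcd(23, 30) = 1, raising to the 23rd power is a bijection on this group: if a^23 ≡ b^23 then (ab^{−1})^23 = 1, and the only element of order dividing gcd(23, 30) = 1 is 1, so a = b.
With ψ(0) = 0 this makes ψ injective on all of ℤ_{31}, hence bijective (finite equal-size domain and codomain). In particular ψ is injective.
Since ψ is injective, we find the preimage of 25. The inverse of x ↦ x^23 on (ℤ_{31})^× is x ↦ x^17, because 23·17 = 391 = 13·30 + 1 ≡ 1 (mod 30) and x^{30} = 1 for x ≠ 0 (Fermat). So ψ⁻¹(25) = 25^17 mod 31.
Repeated squaring mod 31: 25^1 ≡ 25, 25^2 ≡ 25² = 625 ≡ 5, 25^4 ≡ 5² = 25, 25^8 ≡ 25² = 625 ≡ 5, 25^16 ≡ 5² = 25. Since 17 = 16 + 1, 25^17 ≡ 25·25: 25·25 = 625 ≡ 5. So 25^17 ≡ 5 (mod 31).
Hence ψ⁻¹(25) = 5.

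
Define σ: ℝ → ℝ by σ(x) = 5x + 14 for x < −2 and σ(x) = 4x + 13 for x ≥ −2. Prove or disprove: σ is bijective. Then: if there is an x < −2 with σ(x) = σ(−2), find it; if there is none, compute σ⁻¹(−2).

-16/5

Both pieces are strictly increasing (slopes 5 and 4), so each is injective on its own interval.
The left piece maps (−∞, −2) onto (−∞, 4); the right piece maps [−2, ∞) onto [5, ∞).
The images leave a gap (4 has no preimage), so σ is not surjective, hence not bijective.
Because the two images are disjoint, no x < −2 has σ(x) = σ(−2), so we compute σ⁻¹(−2): −2 lies in (−∞, 4), so solve 5x + 14 = −2: x = (−2 − 14)/5 = −16/5.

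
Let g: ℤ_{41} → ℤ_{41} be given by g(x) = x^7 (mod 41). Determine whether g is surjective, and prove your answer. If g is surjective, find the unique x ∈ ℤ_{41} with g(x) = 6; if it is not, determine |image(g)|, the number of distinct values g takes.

30

Since 41 is prime, the nonzero elements of ℤ_{41} form a cyclic group of order 40.
As gcd(7, 40) = 1, raising to the 7th power is a bijection on this group: if x_1^7 ≡ x_2^7 then (x_1x_2^{−1})^7 = 1, and the only element of order dividing gcd(7, 40) = 1 is 1, so x_1 = x_2.
With g(0) = 0 this makes g injective on all of ℤ_{41}, hence bijective (finite equal-size domain and codomain). In particular g is surjective.
Since g is surjective, we find the preimage of 6. The inverse of x ↦ x^7 on (ℤ_{41})^× is x ↦ x^23, because 7·23 = 161 = 4·40 + 1 ≡ 1 (mod 40) and x^{40} = 1 for x ≠ 0 (Fermat). So g⁻¹(6) = 6^23 mod 41.
Repeated squaring mod 41: 6^1 ≡ 6, 6^2 ≡ 6² = 36, 6^4 ≡ 36² = 1296 ≡ 25, 6^8 ≡ 25² = 625 ≡ 10, 6^16 ≡ 10² = 100 ≡ 18. Since 23 = 16 + 4 + 2 + 1, 6^23 ≡ 18·25·36·6: 18·25 = 450 ≡ 40, then 40·36 = 1440 ≡ 5, then 5·6 = 30. So 6^23 ≡ 30 (mod 41).
Hence g⁻¹(6) = 30.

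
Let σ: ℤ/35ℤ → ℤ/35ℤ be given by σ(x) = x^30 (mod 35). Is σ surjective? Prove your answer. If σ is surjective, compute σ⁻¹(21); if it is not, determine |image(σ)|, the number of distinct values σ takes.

6

σ(2): Repeated squaring mod 35: 2^1 ≡ 2, 2^2 ≡ 2² = 4, 2^4 ≡ 4² = 16, 2^8 ≡ 16² = 256 ≡ 11, 2^16 ≡ 11² = 121 ≡ 16. Since 30 = 16 + 8 + 4 + 2, 2^30 ≡ 16·11·16·4: 16·11 = 176 ≡ 1, then 1·16 = 16, then 16·4 = 64 ≡ 29. So 2^30 ≡ 29 (mod 35).
σ(3): Repeated squaring mod 35: 3^1 ≡ 3, 3^2 ≡ 3² = 9, 3^4 ≡ 9² = 81 ≡ 11, 3^8 ≡ 11² = 121 ≡ 16, 3^16 ≡ 16² = 256 ≡ 11. Since 30 = 16 + 8 + 4 + 2, 3^30 ≡ 11·16·11·9: 11·16 = 176 ≡ 1, then 1·11 = 11, then 11·9 = 99 ≡ 29. So 3^30 ≡ 29 (mod 35).
So σ(2) = σ(3) = 29 while 2 ≠ 3, hence σ is not injective.
A non-injective map from the 35-element set ℤ/35ℤ to itself takes at most 34 distinct values, so it cannot be surjective. Hence σ is not surjective.
Since σ is not surjective, we determine |image(σ)|. Computing x^30 mod 35 for each x (by repeated squaring, reducing mod 35 at every step), the values σ(0), σ(1), …, σ(34) are: 0, 1, 29, 29, 1, 15, 1, 14, 29, 1, 15, 1, 29, 29, 21, 15, 1, 29, 29, 1, 15, 21, 29, 29, 1, 15, 1, 29, 14, 1, 15, 1, 29, 29, 1.
The distinct values are {0, 1, 14, 15, 21, 29}; there are 6 of them.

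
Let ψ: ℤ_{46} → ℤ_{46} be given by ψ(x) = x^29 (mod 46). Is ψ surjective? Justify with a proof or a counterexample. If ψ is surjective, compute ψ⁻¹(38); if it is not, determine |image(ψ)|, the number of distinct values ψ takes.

Computing x^29 mod 46 for each x (by repeated squaring, reducing mod 46 at every step), the values ψ(0), ψ(1), …, ψ(45) are: 0, 1, 36, 25, 8, 17, 26, 5, 12, 27, 14, 7, 16, 9, 42, 11, 18, 43, 6, 15, 44, 33, 22, 23, 24, 13, 2, 31, 40, 3, 28, 35, 4, 37, 30, 39, 32, 19, 34, 41, 20, 29, 38, 21, 10, 45.
Every element of ℤ_{46} appears exactly once in this list, so ψ is a bijection, and in particular surjective.
Since ψ is surjective, we read off the preimage of 38 from the same table: ψ(42) = 38, so ψ⁻¹(38) = 42.

42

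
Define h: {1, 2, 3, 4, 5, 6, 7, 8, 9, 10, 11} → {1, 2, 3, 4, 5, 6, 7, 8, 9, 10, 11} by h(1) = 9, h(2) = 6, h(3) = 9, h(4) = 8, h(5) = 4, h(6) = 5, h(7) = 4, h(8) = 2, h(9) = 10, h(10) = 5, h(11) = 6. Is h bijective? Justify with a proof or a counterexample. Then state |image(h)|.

h(1) = 9 = h(3) with 1 ≠ 3, so h is not injective, hence not bijective.
The image of h is {2, 4, 5, 6, 8, 9, 10}, which has 7 elements.

7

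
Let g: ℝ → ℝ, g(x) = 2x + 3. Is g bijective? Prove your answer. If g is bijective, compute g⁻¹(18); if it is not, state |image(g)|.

15/2

Suppose g(a) = g(b). Then 2a + 3 = 2b + 3, therefore 2a = 2b, hence a = b.
For any y ∈ ℝ, x = (y − 3)/2 satisfies g(x) = y.
Therefore g is bijective.
Since g is bijective, we compute g⁻¹(18) = (18 − 3)/2 = 15/2.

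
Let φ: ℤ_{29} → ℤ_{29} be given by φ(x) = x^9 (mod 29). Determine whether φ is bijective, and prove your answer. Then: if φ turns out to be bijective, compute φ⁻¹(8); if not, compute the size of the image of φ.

26

Since 29 is prime, the nonzero elements of ℤ_{29} form a cyclic group of order 28.
As gcd(9, 28) = 1, raising to the 9th power is a bijection on this group: if s^9 ≡ t^9 then (st^{−1})^9 = 1, and the only element of order dividing gcd(9, 28) = 1 is 1, so s = t.
With φ(0) = 0 this makes φ injective on all of ℤ_{29}, hence bijective (finite equal-size domain and codomain). In particular φ is bijective.
Since φ is bijective, we find the preimage of 8. The inverse of x ↦ x^9 on (ℤ_{29})^× is x ↦ x^25, because 9·25 = 225 = 8·28 + 1 ≡ 1 (mod 28) and x^{28} = 1 for x ≠ 0 (Fermat). So φ⁻¹(8) = 8^25 mod 29.
Repeated squaring mod 29: 8^1 ≡ 8, 8^2 ≡ 8² = 64 ≡ 6, 8^4 ≡ 6² = 36 ≡ 7, 8^8 ≡ 7² = 49 ≡ 20, 8^16 ≡ 20² = 400 ≡ 23. Since 25 = 16 + 8 + 1, 8^25 ≡ 23·20·8: 23·20 = 460 ≡ 25, then 25·8 = 200 ≡ 26. So 8^25 ≡ 26 (mod 29).
Hence φ⁻¹(8) = 26.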